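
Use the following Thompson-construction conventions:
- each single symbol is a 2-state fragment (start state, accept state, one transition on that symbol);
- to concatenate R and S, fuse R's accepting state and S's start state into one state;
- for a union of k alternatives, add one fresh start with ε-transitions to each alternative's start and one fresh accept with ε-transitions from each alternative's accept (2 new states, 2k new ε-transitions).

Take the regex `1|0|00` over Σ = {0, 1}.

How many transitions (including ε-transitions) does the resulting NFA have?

Building bottom-up:
Each of the 4 symbol leaves contributes 1 transition (1 symbol, 0 ε).
  00 — 2 transitions (2 symbol, 0 ε)
  1|0|00 — 10 transitions (4 symbol, 6 ε)

10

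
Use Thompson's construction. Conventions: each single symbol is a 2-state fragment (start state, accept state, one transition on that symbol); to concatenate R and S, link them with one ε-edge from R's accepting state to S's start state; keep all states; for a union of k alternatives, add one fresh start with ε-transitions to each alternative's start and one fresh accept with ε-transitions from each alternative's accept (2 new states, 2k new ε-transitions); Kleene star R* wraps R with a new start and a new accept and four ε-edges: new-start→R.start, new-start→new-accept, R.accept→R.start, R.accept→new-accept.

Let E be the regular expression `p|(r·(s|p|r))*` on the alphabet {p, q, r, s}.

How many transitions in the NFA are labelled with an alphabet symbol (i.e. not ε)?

5

By structural recursion:
Each of the 5 symbol leaves contributes exactly 1 symbol transition.
  s|p|r : 3 symbol transitions
  r·(s|p|r) : 4 symbol transitions
  (r·(s|p|r))* : 4 symbol transitions
  p|(r·(s|p|r))* : 5 symbol transitions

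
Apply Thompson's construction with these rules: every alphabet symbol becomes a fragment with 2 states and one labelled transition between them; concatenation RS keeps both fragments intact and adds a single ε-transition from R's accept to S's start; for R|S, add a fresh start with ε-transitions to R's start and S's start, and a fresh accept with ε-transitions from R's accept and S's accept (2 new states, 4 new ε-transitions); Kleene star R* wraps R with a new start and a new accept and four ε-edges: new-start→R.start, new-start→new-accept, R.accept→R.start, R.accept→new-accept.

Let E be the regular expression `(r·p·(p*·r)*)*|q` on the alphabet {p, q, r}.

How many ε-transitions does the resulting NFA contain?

Building bottom-up:
Each of the 5 symbol leaves contributes 0 ε-transitions.
  p* : 4 ε-transitions
  p*·r : 5 ε-transitions
  (p*·r)* : 9 ε-transitions
  r·p·(p*·r)* : 11 ε-transitions
  (r·p·(p*·r)*)* : 15 ε-transitions
  (r·p·(p*·r)*)*|q : 19 ε-transitions

19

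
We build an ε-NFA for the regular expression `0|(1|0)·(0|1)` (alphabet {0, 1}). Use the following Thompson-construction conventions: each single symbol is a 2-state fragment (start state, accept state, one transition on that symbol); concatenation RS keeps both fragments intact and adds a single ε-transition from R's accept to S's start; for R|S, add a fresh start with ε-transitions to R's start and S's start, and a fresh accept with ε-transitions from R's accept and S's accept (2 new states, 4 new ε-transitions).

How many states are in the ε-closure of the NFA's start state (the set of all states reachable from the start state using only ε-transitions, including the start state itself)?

5

Let C(F) = |ε-closure(F.start)| within fragment F, and note whether F accepts ε. Symbol fragments have C = 1 and do not accept ε. Then:
  1|0 → new start ε-reaches every alternative's start; none of them accept ε, so the new accept is not reached: |ε-closure| = 1 + 1 + 1 = 3
  0|1 → new start ε-reaches every alternative's start; none of them accept ε, so the new accept is not reached: |ε-closure| = 1 + 1 + 1 = 3
  (1|0)·(0|1) → |ε-closure| equals the left operand's closure size = 3 (its accept is not ε-reachable, so the closure stops there)
  0|(1|0)·(0|1) → |ε-closure| = 1 + 1 + 3 = 5 (the new accept is not ε-reachable since no branch accepts ε)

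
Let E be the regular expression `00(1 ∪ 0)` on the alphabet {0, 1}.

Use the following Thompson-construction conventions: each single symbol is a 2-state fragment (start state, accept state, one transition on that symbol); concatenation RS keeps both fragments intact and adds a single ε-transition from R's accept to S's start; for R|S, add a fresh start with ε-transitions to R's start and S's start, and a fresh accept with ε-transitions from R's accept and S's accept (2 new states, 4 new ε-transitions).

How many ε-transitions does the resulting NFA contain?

6

Recursing over subexpressions:
Each of the 4 symbol leaves contributes 0 ε-transitions.
  1 ∪ 0 → 4 ε-transitions
  00(1 ∪ 0) → 6 ε-transitions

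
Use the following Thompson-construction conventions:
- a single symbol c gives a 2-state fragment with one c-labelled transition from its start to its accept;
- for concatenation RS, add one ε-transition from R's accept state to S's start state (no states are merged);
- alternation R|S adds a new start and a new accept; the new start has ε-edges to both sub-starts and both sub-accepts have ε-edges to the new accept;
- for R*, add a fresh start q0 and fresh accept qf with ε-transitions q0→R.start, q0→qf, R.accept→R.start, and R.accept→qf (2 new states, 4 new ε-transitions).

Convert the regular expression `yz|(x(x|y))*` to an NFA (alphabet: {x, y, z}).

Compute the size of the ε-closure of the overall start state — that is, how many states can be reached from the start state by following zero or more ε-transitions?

6

Compute the ε-closure size of each fragment's start state recursively; a symbol fragment's start has no outgoing ε-edge, so its closure is just itself (size 1).
  yz : same as the first factor's closure: |ε-closure| = 1
  x|y : new start ε-reaches every alternative's start; none of them accept ε, so the new accept is not reached: |ε-closure| = 1 + 1 + 1 = 3
  x(x|y) : same as the first factor's closure: |ε-closure| = 1
  (x(x|y))* : new start has ε-edges to the inner start and to the new accept, so |ε-closure| = 2 + 1 = 3
  yz|(x(x|y))* : |ε-closure| = 1 (new start) + (1 + 3) + 1 (new accept, since some branch ε-reaches its own accept) = 6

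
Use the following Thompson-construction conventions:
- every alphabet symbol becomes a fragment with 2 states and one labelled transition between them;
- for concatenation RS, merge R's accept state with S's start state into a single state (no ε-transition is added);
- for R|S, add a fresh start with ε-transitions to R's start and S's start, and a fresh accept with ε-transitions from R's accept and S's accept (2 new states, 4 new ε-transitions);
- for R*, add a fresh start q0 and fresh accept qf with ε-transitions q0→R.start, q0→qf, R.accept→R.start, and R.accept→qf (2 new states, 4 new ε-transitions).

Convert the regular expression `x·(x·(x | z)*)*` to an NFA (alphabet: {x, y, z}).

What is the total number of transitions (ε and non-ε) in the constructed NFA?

By structural recursion:
Each of the 4 symbol leaves contributes 1 transition (1 symbol, 0 ε).
  x | z — 6 transitions (2 symbol, 4 ε)
  (x | z)* — 10 transitions (2 symbol, 8 ε)
  x·(x | z)* — 11 transitions (3 symbol, 8 ε)
  (x·(x | z)*)* — 15 transitions (3 symbol, 12 ε)
  x·(x·(x | z)*)* — 16 transitions (4 symbol, 12 ε)

16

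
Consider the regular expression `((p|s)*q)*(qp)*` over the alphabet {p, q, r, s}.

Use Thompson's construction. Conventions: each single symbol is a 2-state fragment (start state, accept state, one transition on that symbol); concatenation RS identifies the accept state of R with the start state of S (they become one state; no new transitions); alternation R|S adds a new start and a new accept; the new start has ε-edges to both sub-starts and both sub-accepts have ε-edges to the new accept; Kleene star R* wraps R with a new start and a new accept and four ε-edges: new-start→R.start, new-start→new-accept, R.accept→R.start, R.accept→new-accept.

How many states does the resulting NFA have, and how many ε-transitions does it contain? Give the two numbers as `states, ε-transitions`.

15, 16

Per subexpression:
Each of the 5 symbol leaves contributes 2 states and 0 ε-transitions.
  p|s = 6 states, 4 ε-transitions
  (p|s)* = 8 states, 8 ε-transitions
  (p|s)*q = 9 states, 8 ε-transitions
  ((p|s)*q)* = 11 states, 12 ε-transitions
  qp = 3 states, 0 ε-transitions
  (qp)* = 5 states, 4 ε-transitions
  ((p|s)*q)*(qp)* = 15 states, 16 ε-transitions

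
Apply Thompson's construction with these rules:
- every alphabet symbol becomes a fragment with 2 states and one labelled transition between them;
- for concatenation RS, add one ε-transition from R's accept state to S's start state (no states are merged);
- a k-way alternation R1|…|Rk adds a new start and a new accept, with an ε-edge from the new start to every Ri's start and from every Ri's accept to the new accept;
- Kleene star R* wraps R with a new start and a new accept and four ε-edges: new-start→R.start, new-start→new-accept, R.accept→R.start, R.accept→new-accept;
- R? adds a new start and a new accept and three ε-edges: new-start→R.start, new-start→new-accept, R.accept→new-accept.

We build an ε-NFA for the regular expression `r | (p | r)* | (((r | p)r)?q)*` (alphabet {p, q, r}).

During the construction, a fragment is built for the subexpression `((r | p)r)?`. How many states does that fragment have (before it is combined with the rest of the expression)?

10

Fragment for `((r | p)r)?`:
Each of the 3 symbol leaves contributes a 2-state fragment.
  r | p — 6 states
  (r | p)r — 8 states
  ((r | p)r)? — 10 states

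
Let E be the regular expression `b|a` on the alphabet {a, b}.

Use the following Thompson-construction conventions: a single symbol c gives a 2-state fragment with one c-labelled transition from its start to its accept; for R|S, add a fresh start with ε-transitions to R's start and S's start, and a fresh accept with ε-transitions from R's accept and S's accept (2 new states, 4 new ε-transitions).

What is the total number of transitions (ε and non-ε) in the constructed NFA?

Recursing over subexpressions:
Each of the 2 symbol leaves contributes 1 transition (1 symbol, 0 ε).
  b|a : 6 transitions (2 symbol, 4 ε)

6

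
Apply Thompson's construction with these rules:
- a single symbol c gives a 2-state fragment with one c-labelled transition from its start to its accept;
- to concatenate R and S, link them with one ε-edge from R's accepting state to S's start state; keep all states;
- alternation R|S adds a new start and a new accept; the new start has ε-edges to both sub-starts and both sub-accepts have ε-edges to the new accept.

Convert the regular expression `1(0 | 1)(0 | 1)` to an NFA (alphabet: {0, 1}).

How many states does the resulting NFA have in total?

14

By structural recursion:
Each of the 5 symbol leaves contributes a 2-state fragment.
  0 | 1 : 6 states
  0 | 1 : 6 states
  1(0 | 1)(0 | 1) : 14 states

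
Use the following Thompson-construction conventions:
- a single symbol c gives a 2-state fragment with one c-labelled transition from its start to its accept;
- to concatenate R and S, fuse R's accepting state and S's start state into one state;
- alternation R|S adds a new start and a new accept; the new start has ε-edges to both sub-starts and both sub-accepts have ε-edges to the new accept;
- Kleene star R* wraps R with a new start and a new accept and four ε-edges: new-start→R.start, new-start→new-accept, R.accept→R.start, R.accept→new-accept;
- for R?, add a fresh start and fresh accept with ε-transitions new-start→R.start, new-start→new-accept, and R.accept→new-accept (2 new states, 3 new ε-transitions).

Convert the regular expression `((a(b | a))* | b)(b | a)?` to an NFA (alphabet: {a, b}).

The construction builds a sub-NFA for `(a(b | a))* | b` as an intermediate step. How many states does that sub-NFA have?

Fragment for `(a(b | a))* | b`:
Each of the 4 symbol leaves contributes a 2-state fragment.
  b | a : 6 states
  a(b | a) : 7 states
  (a(b | a))* : 9 states
  (a(b | a))* | b : 13 states

13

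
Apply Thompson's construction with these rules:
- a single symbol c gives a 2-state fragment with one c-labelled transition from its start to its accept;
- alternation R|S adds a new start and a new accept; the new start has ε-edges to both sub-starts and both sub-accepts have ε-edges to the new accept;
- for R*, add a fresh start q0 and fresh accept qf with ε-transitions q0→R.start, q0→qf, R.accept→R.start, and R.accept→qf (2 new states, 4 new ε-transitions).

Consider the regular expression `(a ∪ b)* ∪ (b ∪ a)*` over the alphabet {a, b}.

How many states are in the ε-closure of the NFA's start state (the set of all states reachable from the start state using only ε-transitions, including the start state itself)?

Let C(F) = |ε-closure(F.start)| within fragment F, and note whether F accepts ε. Symbol fragments have C = 1 and do not accept ε. Then:
  a ∪ b : |ε-closure| = 1 + 1 + 1 = 3 (the new accept is not ε-reachable since no branch accepts ε)
  (a ∪ b)* : new start has ε-edges to the inner start and to the new accept, so |ε-closure| = 2 + 3 = 5
  b ∪ a : |ε-closure| = 1 + 1 + 1 = 3 (the new accept is not ε-reachable since no branch accepts ε)
  (b ∪ a)* : the star's fresh start ε-reaches both the body's start and the fresh accept: |ε-closure| = 2 + 3 = 5
  (a ∪ b)* ∪ (b ∪ a)* : |ε-closure| = 1 (new start) + (5 + 5) + 1 (new accept, since some branch ε-reaches its own accept) = 12

12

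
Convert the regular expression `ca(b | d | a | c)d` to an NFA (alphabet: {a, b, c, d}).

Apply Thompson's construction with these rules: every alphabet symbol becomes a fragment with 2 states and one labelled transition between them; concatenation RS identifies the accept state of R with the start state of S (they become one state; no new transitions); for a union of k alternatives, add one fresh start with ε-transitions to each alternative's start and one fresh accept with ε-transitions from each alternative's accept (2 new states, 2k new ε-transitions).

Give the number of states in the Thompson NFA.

Bottom-up over the parse tree:
Each of the 7 symbol leaves contributes a 2-state fragment.
  b | d | a | c → 10 states
  ca(b | d | a | c)d → 13 states

13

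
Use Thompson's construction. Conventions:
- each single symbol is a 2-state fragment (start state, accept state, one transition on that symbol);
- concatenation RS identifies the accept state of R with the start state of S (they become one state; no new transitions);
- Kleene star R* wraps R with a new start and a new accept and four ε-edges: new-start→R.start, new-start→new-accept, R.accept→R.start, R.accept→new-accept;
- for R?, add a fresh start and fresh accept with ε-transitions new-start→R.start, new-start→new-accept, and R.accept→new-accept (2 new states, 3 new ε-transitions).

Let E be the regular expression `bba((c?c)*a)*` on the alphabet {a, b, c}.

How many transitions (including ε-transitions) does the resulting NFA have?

17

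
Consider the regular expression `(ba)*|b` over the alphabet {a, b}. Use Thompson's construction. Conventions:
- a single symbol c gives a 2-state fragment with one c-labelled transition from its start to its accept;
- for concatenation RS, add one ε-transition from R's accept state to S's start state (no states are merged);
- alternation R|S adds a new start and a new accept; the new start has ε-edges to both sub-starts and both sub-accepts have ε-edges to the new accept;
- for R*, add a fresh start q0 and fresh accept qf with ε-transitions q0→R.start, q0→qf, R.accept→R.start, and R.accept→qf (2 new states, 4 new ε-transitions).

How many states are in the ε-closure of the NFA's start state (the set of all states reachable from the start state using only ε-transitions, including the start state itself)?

6

Work bottom-up. For each fragment F, track |ε-closure(F.start)| and whether F's accept lies in that closure (i.e. whether F accepts ε). A single-symbol fragment has closure size 1 and does not accept ε.
  ba : same as the first factor's closure: |ε-closure| = 1
  (ba)* : new start has ε-edges to the inner start and to the new accept, so |ε-closure| = 2 + 1 = 3
  (ba)*|b : new start ε-reaches every alternative's start; at least one alternative accepts ε, so the union's new accept is reached too: |ε-closure| = 1 + 3 + 1 + 1 = 6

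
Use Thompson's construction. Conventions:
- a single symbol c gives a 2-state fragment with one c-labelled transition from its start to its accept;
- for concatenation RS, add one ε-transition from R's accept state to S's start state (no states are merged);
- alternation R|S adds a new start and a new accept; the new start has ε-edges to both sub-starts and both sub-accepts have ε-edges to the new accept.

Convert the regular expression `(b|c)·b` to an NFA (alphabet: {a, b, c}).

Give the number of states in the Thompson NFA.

8

Per subexpression:
Each of the 3 symbol leaves contributes a 2-state fragment.
  b|c → 6 states
  (b|c)·b → 8 states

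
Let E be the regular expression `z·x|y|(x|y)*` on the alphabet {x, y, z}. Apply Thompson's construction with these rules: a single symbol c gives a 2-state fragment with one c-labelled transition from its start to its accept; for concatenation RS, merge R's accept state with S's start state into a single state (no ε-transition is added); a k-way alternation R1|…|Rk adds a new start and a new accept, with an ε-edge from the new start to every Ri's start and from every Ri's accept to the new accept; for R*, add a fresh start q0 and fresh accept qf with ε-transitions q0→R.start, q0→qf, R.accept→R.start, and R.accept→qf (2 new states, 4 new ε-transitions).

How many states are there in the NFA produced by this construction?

15

Recursing over subexpressions:
Each of the 5 symbol leaves contributes a 2-state fragment.
  z·x : 3 states
  x|y : 6 states
  (x|y)* : 8 states
  z·x|y|(x|y)* : 15 states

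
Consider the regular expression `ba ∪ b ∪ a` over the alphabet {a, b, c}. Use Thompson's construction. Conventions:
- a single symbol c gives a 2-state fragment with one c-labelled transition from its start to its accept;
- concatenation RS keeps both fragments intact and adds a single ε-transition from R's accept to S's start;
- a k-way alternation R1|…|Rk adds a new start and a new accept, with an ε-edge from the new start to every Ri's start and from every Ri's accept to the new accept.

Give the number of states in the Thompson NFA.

10

Bottom-up over the parse tree:
Each of the 4 symbol leaves contributes a 2-state fragment.
  ba — 4 states
  ba ∪ b ∪ a — 10 states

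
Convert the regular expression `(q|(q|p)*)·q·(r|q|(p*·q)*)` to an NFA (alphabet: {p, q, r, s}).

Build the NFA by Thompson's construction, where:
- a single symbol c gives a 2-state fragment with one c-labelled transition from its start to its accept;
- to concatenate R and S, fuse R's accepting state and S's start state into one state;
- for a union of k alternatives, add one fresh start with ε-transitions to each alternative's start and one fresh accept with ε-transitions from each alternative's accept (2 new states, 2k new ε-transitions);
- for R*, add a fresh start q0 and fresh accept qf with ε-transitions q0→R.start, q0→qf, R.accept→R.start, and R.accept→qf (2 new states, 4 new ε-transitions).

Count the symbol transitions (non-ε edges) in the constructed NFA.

8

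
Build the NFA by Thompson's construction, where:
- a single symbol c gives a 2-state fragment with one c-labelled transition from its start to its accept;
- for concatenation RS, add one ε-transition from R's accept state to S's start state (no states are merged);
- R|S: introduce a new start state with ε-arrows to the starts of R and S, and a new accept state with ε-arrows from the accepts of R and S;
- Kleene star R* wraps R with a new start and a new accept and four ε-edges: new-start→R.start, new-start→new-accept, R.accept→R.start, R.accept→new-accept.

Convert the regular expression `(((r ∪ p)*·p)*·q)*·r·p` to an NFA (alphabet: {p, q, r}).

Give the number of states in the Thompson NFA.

20

Recursing over subexpressions:
Each of the 6 symbol leaves contributes a 2-state fragment.
  r ∪ p = 6 states
  (r ∪ p)* = 8 states
  (r ∪ p)*·p = 10 states
  ((r ∪ p)*·p)* = 12 states
  ((r ∪ p)*·p)*·q = 14 states
  (((r ∪ p)*·p)*·q)* = 16 states
  (((r ∪ p)*·p)*·q)*·r·p = 20 states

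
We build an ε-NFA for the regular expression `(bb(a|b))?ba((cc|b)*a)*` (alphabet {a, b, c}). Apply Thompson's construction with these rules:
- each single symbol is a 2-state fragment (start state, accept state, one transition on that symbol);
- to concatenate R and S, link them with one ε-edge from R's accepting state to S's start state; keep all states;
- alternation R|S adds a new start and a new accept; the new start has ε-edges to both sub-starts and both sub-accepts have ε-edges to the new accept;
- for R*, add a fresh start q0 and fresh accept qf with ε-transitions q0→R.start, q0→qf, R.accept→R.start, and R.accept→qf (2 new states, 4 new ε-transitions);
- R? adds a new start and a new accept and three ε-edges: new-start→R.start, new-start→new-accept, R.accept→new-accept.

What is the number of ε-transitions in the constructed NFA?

Recursing over subexpressions:
Each of the 10 symbol leaves contributes 0 ε-transitions.
  a|b = 4 ε-transitions
  bb(a|b) = 6 ε-transitions
  (bb(a|b))? = 9 ε-transitions
  cc = 1 ε-transition
  cc|b = 5 ε-transitions
  (cc|b)* = 9 ε-transitions
  (cc|b)*a = 10 ε-transitions
  ((cc|b)*a)* = 14 ε-transitions
  (bb(a|b))?ba((cc|b)*a)* = 26 ε-transitions

26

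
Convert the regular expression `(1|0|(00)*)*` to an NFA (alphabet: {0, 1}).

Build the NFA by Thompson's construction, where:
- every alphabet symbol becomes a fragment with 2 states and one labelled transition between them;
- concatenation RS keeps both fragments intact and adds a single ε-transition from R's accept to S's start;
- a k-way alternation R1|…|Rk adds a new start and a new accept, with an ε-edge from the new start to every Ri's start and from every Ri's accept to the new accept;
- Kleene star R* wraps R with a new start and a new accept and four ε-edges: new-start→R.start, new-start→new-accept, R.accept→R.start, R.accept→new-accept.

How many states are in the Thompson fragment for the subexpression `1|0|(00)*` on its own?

Fragment for `1|0|(00)*`:
Each of the 4 symbol leaves contributes a 2-state fragment.
  00 = 4 states
  (00)* = 6 states
  1|0|(00)* = 12 states

12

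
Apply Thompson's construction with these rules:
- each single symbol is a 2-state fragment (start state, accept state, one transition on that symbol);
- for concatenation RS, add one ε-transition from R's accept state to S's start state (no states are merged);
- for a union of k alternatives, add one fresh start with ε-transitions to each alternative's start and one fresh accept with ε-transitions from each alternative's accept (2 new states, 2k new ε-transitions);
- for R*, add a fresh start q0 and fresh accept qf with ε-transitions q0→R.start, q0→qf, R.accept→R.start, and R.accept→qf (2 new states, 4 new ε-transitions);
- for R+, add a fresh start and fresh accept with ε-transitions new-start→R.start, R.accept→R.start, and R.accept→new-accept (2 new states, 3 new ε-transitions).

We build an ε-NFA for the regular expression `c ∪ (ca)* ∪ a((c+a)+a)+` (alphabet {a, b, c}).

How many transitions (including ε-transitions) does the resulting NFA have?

Per subexpression:
Each of the 7 symbol leaves contributes 1 transition (1 symbol, 0 ε).
  ca = 3 transitions (2 symbol, 1 ε)
  (ca)* = 7 transitions (2 symbol, 5 ε)
  c+ = 4 transitions (1 symbol, 3 ε)
  c+a = 6 transitions (2 symbol, 4 ε)
  (c+a)+ = 9 transitions (2 symbol, 7 ε)
  (c+a)+a = 11 transitions (3 symbol, 8 ε)
  ((c+a)+a)+ = 14 transitions (3 symbol, 11 ε)
  a((c+a)+a)+ = 16 transitions (4 symbol, 12 ε)
  c ∪ (ca)* ∪ a((c+a)+a)+ = 30 transitions (7 symbol, 23 ε)

30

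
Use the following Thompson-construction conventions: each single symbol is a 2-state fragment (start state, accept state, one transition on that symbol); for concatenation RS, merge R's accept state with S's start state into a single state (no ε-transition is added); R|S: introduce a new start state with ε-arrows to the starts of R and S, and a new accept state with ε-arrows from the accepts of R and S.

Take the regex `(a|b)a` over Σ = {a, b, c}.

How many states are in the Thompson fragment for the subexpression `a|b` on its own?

Fragment for `a|b`:
Each of the 2 symbol leaves contributes a 2-state fragment.
  a|b : 6 states

6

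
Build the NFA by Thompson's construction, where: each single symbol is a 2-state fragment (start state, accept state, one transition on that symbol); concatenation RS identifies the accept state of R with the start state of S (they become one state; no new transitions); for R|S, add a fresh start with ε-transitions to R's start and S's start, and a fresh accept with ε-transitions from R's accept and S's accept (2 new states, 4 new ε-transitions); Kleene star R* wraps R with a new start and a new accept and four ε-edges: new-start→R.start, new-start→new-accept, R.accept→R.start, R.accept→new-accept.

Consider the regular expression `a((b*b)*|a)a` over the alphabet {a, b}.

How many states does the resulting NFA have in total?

Per subexpression:
Each of the 5 symbol leaves contributes a 2-state fragment.
  b* : 4 states
  b*b : 5 states
  (b*b)* : 7 states
  (b*b)*|a : 11 states
  a((b*b)*|a)a : 13 states

13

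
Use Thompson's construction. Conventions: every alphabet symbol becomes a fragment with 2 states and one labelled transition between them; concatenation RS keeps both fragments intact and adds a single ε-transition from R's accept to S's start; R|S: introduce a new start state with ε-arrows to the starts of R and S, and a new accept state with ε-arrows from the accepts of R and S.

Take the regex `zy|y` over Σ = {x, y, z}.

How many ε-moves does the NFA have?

Building bottom-up:
Each of the 3 symbol leaves contributes 0 ε-transitions.
  zy : 1 ε-transition
  zy|y : 5 ε-transitions

5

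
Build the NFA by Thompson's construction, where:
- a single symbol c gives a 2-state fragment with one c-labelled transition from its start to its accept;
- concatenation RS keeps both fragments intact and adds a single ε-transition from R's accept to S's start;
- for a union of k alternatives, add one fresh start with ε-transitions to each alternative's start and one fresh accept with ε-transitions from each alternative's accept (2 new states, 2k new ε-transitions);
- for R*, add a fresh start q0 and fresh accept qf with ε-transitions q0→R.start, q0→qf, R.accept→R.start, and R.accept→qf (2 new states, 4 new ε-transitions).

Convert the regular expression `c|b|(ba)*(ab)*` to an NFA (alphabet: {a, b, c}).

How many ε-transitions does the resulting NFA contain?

17

Building bottom-up:
Each of the 6 symbol leaves contributes 0 ε-transitions.
  ba → 1 ε-transition
  (ba)* → 5 ε-transitions
  ab → 1 ε-transition
  (ab)* → 5 ε-transitions
  (ba)*(ab)* → 11 ε-transitions
  c|b|(ba)*(ab)* → 17 ε-transitions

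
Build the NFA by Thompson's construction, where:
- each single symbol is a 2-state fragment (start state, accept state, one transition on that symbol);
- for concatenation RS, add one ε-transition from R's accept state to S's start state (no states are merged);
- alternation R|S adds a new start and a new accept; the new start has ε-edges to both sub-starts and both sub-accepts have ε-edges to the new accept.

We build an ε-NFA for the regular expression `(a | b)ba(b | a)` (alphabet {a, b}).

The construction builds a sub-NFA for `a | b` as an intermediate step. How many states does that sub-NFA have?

6

Fragment for `a | b`:
Each of the 2 symbol leaves contributes a 2-state fragment.
  a | b — 6 states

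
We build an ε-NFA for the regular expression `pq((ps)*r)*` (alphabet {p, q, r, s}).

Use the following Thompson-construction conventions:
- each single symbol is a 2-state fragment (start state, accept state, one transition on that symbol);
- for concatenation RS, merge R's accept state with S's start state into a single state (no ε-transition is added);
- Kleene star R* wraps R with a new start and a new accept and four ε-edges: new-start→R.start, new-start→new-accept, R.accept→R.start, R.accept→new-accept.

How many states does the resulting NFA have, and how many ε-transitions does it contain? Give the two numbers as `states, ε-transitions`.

10, 8

Building bottom-up:
Each of the 5 symbol leaves contributes 2 states and 0 ε-transitions.
  ps → 3 states, 0 ε-transitions
  (ps)* → 5 states, 4 ε-transitions
  (ps)*r → 6 states, 4 ε-transitions
  ((ps)*r)* → 8 states, 8 ε-transitions
  pq((ps)*r)* → 10 states, 8 ε-transitions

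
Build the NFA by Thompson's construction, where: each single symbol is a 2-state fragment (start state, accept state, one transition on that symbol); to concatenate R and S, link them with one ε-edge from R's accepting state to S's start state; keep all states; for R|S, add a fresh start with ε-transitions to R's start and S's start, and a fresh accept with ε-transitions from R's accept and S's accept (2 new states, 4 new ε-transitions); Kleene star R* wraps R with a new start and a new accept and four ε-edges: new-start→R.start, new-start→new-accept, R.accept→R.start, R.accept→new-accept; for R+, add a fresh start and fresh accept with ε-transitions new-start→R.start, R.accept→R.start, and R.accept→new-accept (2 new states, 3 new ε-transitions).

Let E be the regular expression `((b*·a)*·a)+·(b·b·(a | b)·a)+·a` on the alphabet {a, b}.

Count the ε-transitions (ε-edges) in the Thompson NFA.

25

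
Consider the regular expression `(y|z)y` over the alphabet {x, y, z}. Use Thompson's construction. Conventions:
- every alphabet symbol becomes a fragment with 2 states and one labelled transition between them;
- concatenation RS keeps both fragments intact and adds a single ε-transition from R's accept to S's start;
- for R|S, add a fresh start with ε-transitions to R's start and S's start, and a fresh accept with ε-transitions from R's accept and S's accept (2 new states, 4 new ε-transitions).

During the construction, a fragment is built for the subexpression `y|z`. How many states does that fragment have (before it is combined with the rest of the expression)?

6

Fragment for `y|z`:
Each of the 2 symbol leaves contributes a 2-state fragment.
  y|z — 6 states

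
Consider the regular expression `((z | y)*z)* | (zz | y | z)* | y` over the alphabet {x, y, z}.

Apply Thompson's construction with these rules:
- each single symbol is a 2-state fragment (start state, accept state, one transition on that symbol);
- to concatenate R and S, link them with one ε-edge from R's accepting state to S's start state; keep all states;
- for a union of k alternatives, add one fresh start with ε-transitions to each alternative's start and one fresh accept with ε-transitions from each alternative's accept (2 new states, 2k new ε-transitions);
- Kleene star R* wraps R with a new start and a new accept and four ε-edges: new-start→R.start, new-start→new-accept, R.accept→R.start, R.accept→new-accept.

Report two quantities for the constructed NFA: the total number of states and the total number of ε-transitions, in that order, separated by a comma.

28, 30

By structural recursion:
Each of the 8 symbol leaves contributes 2 states and 0 ε-transitions.
  z | y : 6 states, 4 ε-transitions
  (z | y)* : 8 states, 8 ε-transitions
  (z | y)*z : 10 states, 9 ε-transitions
  ((z | y)*z)* : 12 states, 13 ε-transitions
  zz : 4 states, 1 ε-transition
  zz | y | z : 10 states, 7 ε-transitions
  (zz | y | z)* : 12 states, 11 ε-transitions
  ((z | y)*z)* | (zz | y | z)* | y : 28 states, 30 ε-transitions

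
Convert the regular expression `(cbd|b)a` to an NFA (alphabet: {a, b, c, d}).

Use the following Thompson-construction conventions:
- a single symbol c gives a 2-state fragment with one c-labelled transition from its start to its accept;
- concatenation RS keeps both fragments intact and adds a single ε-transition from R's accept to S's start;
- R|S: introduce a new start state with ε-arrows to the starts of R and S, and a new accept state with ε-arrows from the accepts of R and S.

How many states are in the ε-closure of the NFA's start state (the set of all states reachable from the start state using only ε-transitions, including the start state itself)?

3

Work bottom-up. For each fragment F, track |ε-closure(F.start)| and whether F's accept lies in that closure (i.e. whether F accepts ε). A single-symbol fragment has closure size 1 and does not accept ε.
  cbd : C equals the left operand's closure size = 1 (its accept is not ε-reachable, so the closure stops there)
  cbd|b : C = 1 + 1 + 1 = 3 (the new accept is not ε-reachable since no branch accepts ε)
  (cbd|b)a : same as the first factor's closure: C = 3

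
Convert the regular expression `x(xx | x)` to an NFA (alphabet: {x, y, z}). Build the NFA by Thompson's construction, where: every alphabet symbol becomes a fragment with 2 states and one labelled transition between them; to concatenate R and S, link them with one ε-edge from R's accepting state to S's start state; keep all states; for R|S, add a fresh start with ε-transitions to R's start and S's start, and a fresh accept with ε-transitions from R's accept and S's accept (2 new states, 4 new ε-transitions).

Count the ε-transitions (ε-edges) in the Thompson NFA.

6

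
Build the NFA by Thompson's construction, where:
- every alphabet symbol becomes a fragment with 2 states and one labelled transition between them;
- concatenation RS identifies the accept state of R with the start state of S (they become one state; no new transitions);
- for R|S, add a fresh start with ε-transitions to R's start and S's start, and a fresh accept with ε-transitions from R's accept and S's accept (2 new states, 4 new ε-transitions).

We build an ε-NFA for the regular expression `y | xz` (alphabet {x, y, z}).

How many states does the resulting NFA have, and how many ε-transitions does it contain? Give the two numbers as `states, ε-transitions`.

7, 4

Per subexpression:
Each of the 3 symbol leaves contributes 2 states and 0 ε-transitions.
  xz = 3 states, 0 ε-transitions
  y | xz = 7 states, 4 ε-transitions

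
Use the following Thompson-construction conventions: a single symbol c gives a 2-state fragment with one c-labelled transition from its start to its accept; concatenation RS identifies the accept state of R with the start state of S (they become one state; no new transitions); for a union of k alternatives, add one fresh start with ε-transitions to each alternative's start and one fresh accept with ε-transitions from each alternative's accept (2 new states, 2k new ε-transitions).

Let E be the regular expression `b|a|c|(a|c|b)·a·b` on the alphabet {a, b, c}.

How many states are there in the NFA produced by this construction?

18

Building bottom-up:
Each of the 8 symbol leaves contributes a 2-state fragment.
  a|c|b — 8 states
  (a|c|b)·a·b — 10 states
  b|a|c|(a|c|b)·a·b — 18 states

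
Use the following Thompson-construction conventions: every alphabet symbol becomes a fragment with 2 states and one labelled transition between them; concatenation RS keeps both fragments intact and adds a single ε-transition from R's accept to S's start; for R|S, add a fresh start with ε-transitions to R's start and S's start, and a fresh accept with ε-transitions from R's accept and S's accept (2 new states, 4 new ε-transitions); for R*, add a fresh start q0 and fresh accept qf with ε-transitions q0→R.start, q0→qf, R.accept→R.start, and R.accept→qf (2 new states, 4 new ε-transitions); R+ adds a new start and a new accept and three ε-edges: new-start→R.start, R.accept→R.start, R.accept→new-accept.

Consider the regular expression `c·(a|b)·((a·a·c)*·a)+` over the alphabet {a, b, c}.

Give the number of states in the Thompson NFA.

20

Recursing over subexpressions:
Each of the 7 symbol leaves contributes a 2-state fragment.
  a|b — 6 states
  a·a·c — 6 states
  (a·a·c)* — 8 states
  (a·a·c)*·a — 10 states
  ((a·a·c)*·a)+ — 12 states
  c·(a|b)·((a·a·c)*·a)+ — 20 states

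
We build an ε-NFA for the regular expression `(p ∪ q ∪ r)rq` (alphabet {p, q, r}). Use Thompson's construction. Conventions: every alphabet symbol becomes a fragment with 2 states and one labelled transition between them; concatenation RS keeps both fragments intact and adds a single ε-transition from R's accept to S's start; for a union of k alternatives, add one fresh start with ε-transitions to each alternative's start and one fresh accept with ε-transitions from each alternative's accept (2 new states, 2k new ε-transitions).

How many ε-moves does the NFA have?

Recursing over subexpressions:
Each of the 5 symbol leaves contributes 0 ε-transitions.
  p ∪ q ∪ r — 6 ε-transitions
  (p ∪ q ∪ r)rq — 8 ε-transitions

8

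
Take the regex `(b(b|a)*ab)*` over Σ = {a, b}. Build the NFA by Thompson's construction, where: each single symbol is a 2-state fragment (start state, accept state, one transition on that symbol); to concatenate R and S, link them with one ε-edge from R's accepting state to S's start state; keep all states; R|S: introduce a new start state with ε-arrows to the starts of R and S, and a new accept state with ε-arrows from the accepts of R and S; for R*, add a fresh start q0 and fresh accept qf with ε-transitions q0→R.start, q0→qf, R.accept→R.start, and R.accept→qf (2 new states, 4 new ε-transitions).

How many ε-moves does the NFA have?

15

Building bottom-up:
Each of the 5 symbol leaves contributes 0 ε-transitions.
  b|a — 4 ε-transitions
  (b|a)* — 8 ε-transitions
  b(b|a)*ab — 11 ε-transitions
  (b(b|a)*ab)* — 15 ε-transitions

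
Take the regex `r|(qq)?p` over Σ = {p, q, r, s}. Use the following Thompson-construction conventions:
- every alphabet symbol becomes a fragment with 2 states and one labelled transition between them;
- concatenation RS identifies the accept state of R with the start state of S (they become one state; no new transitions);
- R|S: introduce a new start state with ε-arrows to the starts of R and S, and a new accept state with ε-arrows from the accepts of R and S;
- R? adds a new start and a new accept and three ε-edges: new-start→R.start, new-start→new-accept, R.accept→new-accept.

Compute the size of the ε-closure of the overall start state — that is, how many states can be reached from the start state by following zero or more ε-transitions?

Let C(F) = |ε-closure(F.start)| within fragment F, and note whether F accepts ε. Symbol fragments have C = 1 and do not accept ε. Then:
  qq — C equals the left operand's closure size = 1 (its accept is not ε-reachable, so the closure stops there)
  (qq)? — new start has ε-edges to the inner start and to the new accept, so C = 2 + 1 = 3
  (qq)?p — C = 3 + (1−1) = 3 (closure spills across the concat boundary because the left factor accepts ε)
  r|(qq)?p — new start ε-reaches every alternative's start; none of them accept ε, so the new accept is not reached: C = 1 + 1 + 3 = 5

5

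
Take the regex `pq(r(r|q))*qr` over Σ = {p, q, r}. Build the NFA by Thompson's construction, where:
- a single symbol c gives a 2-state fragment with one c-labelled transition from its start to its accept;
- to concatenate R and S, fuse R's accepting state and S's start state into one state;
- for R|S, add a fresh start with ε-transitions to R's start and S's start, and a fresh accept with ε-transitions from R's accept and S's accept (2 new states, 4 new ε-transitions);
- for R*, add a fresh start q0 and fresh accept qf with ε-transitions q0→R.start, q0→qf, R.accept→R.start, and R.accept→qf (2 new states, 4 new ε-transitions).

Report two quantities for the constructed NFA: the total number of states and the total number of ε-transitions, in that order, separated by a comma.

Bottom-up over the parse tree:
Each of the 7 symbol leaves contributes 2 states and 0 ε-transitions.
  r|q — 6 states, 4 ε-transitions
  r(r|q) — 7 states, 4 ε-transitions
  (r(r|q))* — 9 states, 8 ε-transitions
  pq(r(r|q))*qr — 13 states, 8 ε-transitions

13, 8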